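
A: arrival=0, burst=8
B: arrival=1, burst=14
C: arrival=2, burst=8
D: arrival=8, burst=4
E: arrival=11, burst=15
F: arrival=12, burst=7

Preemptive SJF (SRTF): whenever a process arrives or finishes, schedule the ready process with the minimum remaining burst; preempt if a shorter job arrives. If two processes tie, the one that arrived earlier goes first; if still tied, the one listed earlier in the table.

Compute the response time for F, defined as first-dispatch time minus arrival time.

0

Schedule: | A 0-8 | D 8-12 | F 12-19 | C 19-27 | B 27-41 | E 41-56 |
Completion: A=8  B=41  C=27  D=12  E=56  F=19
Response(F) = first start − arrival = 12 − 12 = 0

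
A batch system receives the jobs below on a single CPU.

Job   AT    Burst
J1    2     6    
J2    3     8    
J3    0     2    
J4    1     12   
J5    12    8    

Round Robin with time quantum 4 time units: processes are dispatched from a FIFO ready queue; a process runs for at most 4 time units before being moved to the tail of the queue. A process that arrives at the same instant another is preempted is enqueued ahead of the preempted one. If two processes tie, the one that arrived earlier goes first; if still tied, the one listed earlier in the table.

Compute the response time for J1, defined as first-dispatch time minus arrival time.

Schedule: | J3 0-2 | J4 2-6 | J1 6-10 | J2 10-14 | J4 14-18 | J1 18-20 | J5 20-24 | J2 24-28 | J4 28-32 | J5 32-36 |
Completion: J1=20  J2=28  J3=2  J4=32  J5=36
Response(J1) = first start − arrival = 6 − 2 = 4

4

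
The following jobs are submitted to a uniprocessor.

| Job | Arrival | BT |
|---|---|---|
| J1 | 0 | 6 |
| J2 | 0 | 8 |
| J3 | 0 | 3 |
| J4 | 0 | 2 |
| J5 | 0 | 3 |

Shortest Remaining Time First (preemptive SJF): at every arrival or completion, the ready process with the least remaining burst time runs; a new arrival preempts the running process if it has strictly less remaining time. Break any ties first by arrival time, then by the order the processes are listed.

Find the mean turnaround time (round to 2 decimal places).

Timeline: | J4 0-2 | J3 2-5 | J5 5-8 | J1 8-14 | J2 14-22 |
Completion: J1=14  J2=22  J3=5  J4=2  J5=8
Turnaround times: J1=14, J2=22, J3=5, J4=2, J5=8
Average turnaround = (14+22+5+2+8) / 5 = 51/5 = 10.20

10.20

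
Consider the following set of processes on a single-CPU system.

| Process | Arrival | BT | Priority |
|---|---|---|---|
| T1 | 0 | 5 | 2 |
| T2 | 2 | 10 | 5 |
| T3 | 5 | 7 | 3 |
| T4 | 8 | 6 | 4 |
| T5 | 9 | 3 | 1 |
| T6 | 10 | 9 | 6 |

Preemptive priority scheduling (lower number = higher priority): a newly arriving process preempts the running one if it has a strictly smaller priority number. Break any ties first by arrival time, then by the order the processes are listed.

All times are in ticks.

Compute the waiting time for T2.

19

Timeline: | T1 0-5 | T3 5-9 | T5 9-12 | T3 12-15 | T4 15-21 | T2 21-31 | T6 31-40 |
Completion: T1=5  T2=31  T3=15  T4=21  T5=12  T6=40
Turnaround (C−A): T1=5  T2=29  T3=10  T4=13  T5=3  T6=30
Waiting(T2) = turnaround − burst = 29 − 10 = 19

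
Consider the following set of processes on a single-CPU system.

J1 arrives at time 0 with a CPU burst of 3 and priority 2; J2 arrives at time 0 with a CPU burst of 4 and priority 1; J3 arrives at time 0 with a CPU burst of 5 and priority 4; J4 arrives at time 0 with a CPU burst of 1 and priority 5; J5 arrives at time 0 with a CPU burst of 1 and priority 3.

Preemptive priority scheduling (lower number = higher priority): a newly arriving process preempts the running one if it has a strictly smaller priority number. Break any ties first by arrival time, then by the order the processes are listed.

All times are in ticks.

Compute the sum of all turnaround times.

46

Schedule: | J2 0-4 | J1 4-7 | J5 7-8 | J3 8-13 | J4 13-14 |
Completion: J1=7  J2=4  J3=13  J4=14  J5=8
Turnaround (C−A): J1=7  J2=4  J3=13  J4=14  J5=8
Turnaround = completion − arrival: J1=7, J2=4, J3=13, J4=14, J5=8
Total turnaround = 7 + 4 + 13 + 14 + 8 = 46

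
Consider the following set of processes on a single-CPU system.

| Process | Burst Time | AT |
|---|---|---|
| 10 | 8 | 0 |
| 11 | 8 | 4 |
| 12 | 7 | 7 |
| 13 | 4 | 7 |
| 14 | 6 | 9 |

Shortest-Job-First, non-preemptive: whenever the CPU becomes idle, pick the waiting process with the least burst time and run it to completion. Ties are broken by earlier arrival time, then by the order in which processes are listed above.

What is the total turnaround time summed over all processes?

69

Gantt: | 10 0-8 | 13 8-12 | 14 12-18 | 12 18-25 | 11 25-33 |
Completion: 10=8  11=33  12=25  13=12  14=18
Turnaround = completion − arrival: 10=8, 11=29, 12=18, 13=5, 14=9
Total turnaround = 8 + 29 + 18 + 5 + 9 = 69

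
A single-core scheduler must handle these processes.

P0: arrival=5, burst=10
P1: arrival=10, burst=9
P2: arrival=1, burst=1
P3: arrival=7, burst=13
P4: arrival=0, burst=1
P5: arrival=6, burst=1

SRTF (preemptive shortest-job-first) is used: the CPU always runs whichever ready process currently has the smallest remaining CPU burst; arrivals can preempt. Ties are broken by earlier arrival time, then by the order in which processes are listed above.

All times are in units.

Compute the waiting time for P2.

0

Schedule: | P4 0-1 | P2 1-2 | idle 2-5 | P0 5-6 | P5 6-7 | P0 7-16 | P1 16-25 | P3 25-38 |
Completion: P0=16  P1=25  P2=2  P3=38  P4=1  P5=7
Turnaround (C−A): P0=11  P1=15  P2=1  P3=31  P4=1  P5=1
Waiting(P2) = turnaround − burst = 1 − 1 = 0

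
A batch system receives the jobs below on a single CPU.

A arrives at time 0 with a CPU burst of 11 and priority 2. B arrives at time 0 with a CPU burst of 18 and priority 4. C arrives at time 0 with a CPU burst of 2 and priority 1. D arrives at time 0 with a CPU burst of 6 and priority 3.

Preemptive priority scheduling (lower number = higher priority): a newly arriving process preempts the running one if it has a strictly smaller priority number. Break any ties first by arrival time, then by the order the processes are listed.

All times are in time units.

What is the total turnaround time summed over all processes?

Timeline: | C 0-2 | A 2-13 | D 13-19 | B 19-37 |
Completion: A=13  B=37  C=2  D=19
Turnaround = completion − arrival: A=13, B=37, C=2, D=19
Total turnaround = 13 + 37 + 2 + 19 = 71

71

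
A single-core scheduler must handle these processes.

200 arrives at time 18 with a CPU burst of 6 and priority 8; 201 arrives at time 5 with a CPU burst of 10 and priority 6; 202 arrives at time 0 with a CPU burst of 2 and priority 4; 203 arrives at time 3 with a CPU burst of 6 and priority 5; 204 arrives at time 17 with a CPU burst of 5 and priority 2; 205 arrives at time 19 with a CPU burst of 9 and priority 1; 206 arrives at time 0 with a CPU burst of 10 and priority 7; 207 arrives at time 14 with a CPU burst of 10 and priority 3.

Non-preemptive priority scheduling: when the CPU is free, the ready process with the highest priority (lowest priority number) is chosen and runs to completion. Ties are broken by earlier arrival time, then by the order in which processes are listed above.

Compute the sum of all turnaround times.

Schedule: | 202 0-2 | 206 2-12 | 203 12-18 | 204 18-23 | 205 23-32 | 207 32-42 | 201 42-52 | 200 52-58 |
Completion: 200=58  201=52  202=2  203=18  204=23  205=32  206=12  207=42
Turnaround (C−A): 200=40  201=47  202=2  203=15  204=6  205=13  206=12  207=28
Turnaround = completion − arrival: 200=40, 201=47, 202=2, 203=15, 204=6, 205=13, 206=12, 207=28
Total turnaround = 40 + 47 + 2 + 15 + 6 + 13 + 12 + 28 = 163

163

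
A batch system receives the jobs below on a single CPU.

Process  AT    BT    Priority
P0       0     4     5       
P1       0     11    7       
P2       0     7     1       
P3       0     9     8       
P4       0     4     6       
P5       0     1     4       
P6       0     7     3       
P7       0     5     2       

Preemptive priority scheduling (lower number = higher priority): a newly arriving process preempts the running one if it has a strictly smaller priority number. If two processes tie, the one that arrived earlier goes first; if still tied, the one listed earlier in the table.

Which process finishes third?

Schedule: | P2 0-7 | P7 7-12 | P6 12-19 | P5 19-20 | P0 20-24 | P4 24-28 | P1 28-39 | P3 39-48 |
Completion: P0=24  P1=39  P2=7  P3=48  P4=28  P5=20  P6=19  P7=12
Finish order: P2 → P7 → P6 → P5 → P0 → P4 → P1 → P3

P6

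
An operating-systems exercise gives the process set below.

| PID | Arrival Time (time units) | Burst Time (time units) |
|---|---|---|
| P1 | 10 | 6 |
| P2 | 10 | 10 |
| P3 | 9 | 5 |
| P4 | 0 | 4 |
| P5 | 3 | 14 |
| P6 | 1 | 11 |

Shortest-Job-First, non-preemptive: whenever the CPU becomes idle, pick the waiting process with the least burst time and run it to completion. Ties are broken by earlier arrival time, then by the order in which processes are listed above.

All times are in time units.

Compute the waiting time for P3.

Schedule: | P4 0-4 | P6 4-15 | P3 15-20 | P1 20-26 | P2 26-36 | P5 36-50 |
Completion: P1=26  P2=36  P3=20  P4=4  P5=50  P6=15
Turnaround (C−A): P1=16  P2=26  P3=11  P4=4  P5=47  P6=14
Waiting(P3) = turnaround − burst = 11 − 5 = 6

6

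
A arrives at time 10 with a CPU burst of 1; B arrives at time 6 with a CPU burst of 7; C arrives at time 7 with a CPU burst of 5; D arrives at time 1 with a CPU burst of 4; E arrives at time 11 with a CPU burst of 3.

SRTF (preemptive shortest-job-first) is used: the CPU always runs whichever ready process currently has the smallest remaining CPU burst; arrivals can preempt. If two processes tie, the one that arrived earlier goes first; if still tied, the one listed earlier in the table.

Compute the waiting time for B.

9

Timeline: | idle 0-1 | D 1-5 | idle 5-6 | B 6-7 | C 7-10 | A 10-11 | C 11-13 | E 13-16 | B 16-22 |
Completion: A=11  B=22  C=13  D=5  E=16
Turnaround (C−A): A=1  B=16  C=6  D=4  E=5
Waiting(B) = turnaround − burst = 16 − 7 = 9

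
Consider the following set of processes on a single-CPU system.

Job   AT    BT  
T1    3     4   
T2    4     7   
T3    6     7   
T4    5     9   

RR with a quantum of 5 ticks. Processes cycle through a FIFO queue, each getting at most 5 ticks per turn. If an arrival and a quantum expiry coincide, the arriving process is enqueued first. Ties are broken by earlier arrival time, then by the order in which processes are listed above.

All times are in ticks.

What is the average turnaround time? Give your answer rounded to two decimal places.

17.75

Timeline: | idle 0-3 | T1 3-7 | T2 7-12 | T4 12-17 | T3 17-22 | T2 22-24 | T4 24-28 | T3 28-30 |
Completion: T1=7  T2=24  T3=30  T4=28
Turnaround (C−A): T1=4  T2=20  T3=24  T4=23
Turnaround times: T1=4, T2=20, T3=24, T4=23
Average turnaround = (4+20+24+23) / 4 = 71/4 = 17.75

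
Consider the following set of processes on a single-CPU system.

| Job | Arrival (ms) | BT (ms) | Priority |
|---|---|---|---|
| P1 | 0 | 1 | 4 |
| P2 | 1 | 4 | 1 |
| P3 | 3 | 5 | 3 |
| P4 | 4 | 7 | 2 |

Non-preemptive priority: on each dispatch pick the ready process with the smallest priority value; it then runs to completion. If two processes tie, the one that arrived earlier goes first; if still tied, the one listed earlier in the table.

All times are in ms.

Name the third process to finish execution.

Timeline: | P1 0-1 | P2 1-5 | P4 5-12 | P3 12-17 |
Completion: P1=1  P2=5  P3=17  P4=12
Turnaround (C−A): P1=1  P2=4  P3=14  P4=8
Finish order: P1 → P2 → P4 → P3

P4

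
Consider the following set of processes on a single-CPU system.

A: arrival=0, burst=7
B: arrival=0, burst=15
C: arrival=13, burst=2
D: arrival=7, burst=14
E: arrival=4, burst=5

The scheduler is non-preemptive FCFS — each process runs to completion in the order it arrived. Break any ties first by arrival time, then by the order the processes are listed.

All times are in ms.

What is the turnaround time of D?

34

Gantt: | A 0-7 | B 7-22 | E 22-27 | D 27-41 | C 41-43 |
Completion: A=7  B=22  C=43  D=41  E=27
Turnaround (C−A): A=7  B=22  C=30  D=34  E=23
Turnaround(D) = completion − arrival = 41 − 7 = 34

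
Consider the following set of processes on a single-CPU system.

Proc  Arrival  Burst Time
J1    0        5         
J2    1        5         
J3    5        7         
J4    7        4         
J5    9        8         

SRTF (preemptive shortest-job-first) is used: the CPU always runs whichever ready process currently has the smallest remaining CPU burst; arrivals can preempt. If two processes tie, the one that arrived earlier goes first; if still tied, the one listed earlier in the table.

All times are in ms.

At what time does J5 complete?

29

Timeline: | J1 0-5 | J2 5-10 | J4 10-14 | J3 14-21 | J5 21-29 |
Completion: J1=5  J2=10  J3=21  J4=14  J5=29
Turnaround (C−A): J1=5  J2=9  J3=16  J4=7  J5=20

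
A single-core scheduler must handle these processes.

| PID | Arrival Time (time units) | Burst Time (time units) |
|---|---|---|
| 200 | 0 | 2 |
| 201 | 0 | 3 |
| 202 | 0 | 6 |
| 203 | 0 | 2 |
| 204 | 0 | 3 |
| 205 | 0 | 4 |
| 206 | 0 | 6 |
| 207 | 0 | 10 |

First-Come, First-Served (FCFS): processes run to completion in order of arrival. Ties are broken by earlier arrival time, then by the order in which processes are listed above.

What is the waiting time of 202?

Gantt: | 200 0-2 | 201 2-5 | 202 5-11 | 203 11-13 | 204 13-16 | 205 16-20 | 206 20-26 | 207 26-36 |
Completion: 200=2  201=5  202=11  203=13  204=16  205=20  206=26  207=36
Waiting(202) = turnaround − burst = 11 − 6 = 5

5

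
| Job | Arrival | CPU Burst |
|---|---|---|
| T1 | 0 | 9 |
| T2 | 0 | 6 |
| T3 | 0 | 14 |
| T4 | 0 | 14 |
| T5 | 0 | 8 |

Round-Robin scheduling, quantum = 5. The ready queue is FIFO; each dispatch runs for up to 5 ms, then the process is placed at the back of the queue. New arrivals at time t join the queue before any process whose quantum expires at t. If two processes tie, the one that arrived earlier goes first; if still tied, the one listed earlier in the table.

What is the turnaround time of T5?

43

Timeline: | T1 0-5 | T2 5-10 | T3 10-15 | T4 15-20 | T5 20-25 | T1 25-29 | T2 29-30 | T3 30-35 | T4 35-40 | T5 40-43 | T3 43-47 | T4 47-51 |
Completion: T1=29  T2=30  T3=47  T4=51  T5=43
Turnaround (C−A): T1=29  T2=30  T3=47  T4=51  T5=43
Turnaround(T5) = completion − arrival = 43 − 0 = 43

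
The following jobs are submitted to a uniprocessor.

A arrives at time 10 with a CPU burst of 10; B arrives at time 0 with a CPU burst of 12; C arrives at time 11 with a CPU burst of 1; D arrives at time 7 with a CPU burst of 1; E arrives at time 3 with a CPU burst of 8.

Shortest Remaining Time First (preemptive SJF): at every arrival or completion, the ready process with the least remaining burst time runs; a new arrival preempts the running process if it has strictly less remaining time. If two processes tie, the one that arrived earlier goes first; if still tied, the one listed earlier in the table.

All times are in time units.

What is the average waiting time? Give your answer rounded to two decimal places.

4.80

Timeline: | B 0-3 | E 3-7 | D 7-8 | E 8-12 | C 12-13 | B 13-22 | A 22-32 |
Completion: A=32  B=22  C=13  D=8  E=12
Waiting times: A=12, B=10, C=1, D=0, E=1
Average waiting = (12+10+1+0+1) / 5 = 24/5 = 4.80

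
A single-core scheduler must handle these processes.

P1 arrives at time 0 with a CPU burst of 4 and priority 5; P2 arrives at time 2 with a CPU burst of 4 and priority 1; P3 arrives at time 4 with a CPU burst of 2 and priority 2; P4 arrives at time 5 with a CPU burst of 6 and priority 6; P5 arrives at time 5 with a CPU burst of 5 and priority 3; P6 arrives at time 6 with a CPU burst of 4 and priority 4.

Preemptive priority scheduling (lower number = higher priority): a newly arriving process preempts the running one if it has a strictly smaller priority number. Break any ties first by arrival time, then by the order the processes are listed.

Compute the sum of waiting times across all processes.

41

Gantt: | P1 0-2 | P2 2-6 | P3 6-8 | P5 8-13 | P6 13-17 | P1 17-19 | P4 19-25 |
Completion: P1=19  P2=6  P3=8  P4=25  P5=13  P6=17
Waiting = turnaround − burst: P1=15, P2=0, P3=2, P4=14, P5=3, P6=7
Total waiting = 15 + 0 + 2 + 14 + 3 + 7 = 41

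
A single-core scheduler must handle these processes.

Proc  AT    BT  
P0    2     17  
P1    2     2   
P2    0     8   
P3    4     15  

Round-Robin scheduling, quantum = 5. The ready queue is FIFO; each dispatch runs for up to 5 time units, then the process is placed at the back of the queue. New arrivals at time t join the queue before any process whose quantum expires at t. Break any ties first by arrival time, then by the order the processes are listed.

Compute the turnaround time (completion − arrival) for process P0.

40

Timeline: | P2 0-5 | P0 5-10 | P1 10-12 | P3 12-17 | P2 17-20 | P0 20-25 | P3 25-30 | P0 30-35 | P3 35-40 | P0 40-42 |
Completion: P0=42  P1=12  P2=20  P3=40
Turnaround (C−A): P0=40  P1=10  P2=20  P3=36
Turnaround(P0) = completion − arrival = 42 − 2 = 40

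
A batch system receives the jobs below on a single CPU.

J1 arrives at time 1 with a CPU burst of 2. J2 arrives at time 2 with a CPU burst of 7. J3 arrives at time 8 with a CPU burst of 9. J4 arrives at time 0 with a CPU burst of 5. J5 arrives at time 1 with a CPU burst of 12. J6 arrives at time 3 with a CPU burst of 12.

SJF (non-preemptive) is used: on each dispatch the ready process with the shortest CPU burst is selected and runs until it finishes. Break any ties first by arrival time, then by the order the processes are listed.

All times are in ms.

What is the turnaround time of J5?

Schedule: | J4 0-5 | J1 5-7 | J2 7-14 | J3 14-23 | J5 23-35 | J6 35-47 |
Completion: J1=7  J2=14  J3=23  J4=5  J5=35  J6=47
Turnaround(J5) = completion − arrival = 35 − 1 = 34

34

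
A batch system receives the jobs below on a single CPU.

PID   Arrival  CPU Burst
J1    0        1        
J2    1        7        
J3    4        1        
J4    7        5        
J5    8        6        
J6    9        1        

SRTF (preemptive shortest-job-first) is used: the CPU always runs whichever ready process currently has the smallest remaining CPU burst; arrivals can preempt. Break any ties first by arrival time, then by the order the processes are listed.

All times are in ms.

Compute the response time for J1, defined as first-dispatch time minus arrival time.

Timeline: | J1 0-1 | J2 1-4 | J3 4-5 | J2 5-9 | J6 9-10 | J4 10-15 | J5 15-21 |
Completion: J1=1  J2=9  J3=5  J4=15  J5=21  J6=10
Response(J1) = first start − arrival = 0 − 0 = 0

0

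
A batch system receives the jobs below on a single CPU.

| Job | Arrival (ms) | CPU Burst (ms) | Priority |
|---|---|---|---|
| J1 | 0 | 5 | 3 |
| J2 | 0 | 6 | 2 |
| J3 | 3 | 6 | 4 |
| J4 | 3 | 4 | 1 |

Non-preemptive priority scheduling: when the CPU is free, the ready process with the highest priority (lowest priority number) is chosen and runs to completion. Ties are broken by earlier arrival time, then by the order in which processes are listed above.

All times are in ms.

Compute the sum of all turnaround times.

Timeline: | J2 0-6 | J4 6-10 | J1 10-15 | J3 15-21 |
Completion: J1=15  J2=6  J3=21  J4=10
Turnaround = completion − arrival: J1=15, J2=6, J3=18, J4=7
Total turnaround = 15 + 6 + 18 + 7 = 46

46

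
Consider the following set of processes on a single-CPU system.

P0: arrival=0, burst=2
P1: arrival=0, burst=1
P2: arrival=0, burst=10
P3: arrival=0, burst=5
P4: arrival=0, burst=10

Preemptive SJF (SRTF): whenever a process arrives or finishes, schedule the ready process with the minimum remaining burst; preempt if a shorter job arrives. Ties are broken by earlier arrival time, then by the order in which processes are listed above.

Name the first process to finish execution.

Schedule: | P1 0-1 | P0 1-3 | P3 3-8 | P2 8-18 | P4 18-28 |
Completion: P0=3  P1=1  P2=18  P3=8  P4=28
Finish order: P1 → P0 → P3 → P2 → P4

P1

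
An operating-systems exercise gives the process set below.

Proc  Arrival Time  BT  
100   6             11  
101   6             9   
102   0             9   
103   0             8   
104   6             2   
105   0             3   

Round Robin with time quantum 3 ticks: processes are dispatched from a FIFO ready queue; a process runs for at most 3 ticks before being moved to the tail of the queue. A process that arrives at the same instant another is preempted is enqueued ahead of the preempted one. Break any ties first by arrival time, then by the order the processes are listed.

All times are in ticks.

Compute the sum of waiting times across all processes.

111

Schedule: | 102 0-3 | 103 3-6 | 105 6-9 | 102 9-12 | 100 12-15 | 101 15-18 | 104 18-20 | 103 20-23 | 102 23-26 | 100 26-29 | 101 29-32 | 103 32-34 | 100 34-37 | 101 37-40 | 100 40-42 |
Completion: 100=42  101=40  102=26  103=34  104=20  105=9
Waiting = turnaround − burst: 100=25, 101=25, 102=17, 103=26, 104=12, 105=6
Total waiting = 25 + 25 + 17 + 26 + 12 + 6 = 111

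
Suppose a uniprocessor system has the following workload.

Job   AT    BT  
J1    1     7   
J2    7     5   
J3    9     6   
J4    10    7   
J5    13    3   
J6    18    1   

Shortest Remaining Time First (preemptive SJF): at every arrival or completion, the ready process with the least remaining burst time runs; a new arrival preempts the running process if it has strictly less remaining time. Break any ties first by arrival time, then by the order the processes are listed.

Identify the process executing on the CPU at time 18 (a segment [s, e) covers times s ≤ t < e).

J6

Schedule: | idle 0-1 | J1 1-8 | J2 8-13 | J5 13-16 | J3 16-18 | J6 18-19 | J3 19-23 | J4 23-30 |
Completion: J1=8  J2=13  J3=23  J4=30  J5=16  J6=19
Turnaround (C−A): J1=7  J2=6  J3=14  J4=20  J5=3  J6=1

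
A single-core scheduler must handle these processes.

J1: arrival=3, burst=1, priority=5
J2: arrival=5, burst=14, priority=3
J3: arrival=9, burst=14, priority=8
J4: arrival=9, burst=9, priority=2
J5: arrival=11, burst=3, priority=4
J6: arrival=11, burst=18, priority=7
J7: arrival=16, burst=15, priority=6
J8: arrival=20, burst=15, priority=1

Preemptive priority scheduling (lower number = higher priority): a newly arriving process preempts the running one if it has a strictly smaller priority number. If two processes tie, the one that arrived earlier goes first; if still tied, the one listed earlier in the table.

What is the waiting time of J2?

Timeline: | idle 0-3 | J1 3-4 | idle 4-5 | J2 5-9 | J4 9-18 | J2 18-20 | J8 20-35 | J2 35-43 | J5 43-46 | J7 46-61 | J6 61-79 | J3 79-93 |
Completion: J1=4  J2=43  J3=93  J4=18  J5=46  J6=79  J7=61  J8=35
Turnaround (C−A): J1=1  J2=38  J3=84  J4=9  J5=35  J6=68  J7=45  J8=15
Waiting(J2) = turnaround − burst = 38 − 14 = 24

24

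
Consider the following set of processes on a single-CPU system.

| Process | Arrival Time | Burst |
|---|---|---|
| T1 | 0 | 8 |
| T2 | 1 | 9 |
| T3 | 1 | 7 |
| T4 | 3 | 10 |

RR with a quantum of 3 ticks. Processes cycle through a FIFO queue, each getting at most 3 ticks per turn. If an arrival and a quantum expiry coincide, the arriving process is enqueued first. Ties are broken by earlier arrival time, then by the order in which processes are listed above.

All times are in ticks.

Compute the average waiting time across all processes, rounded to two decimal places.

Gantt: | T1 0-3 | T2 3-6 | T3 6-9 | T4 9-12 | T1 12-15 | T2 15-18 | T3 18-21 | T4 21-24 | T1 24-26 | T2 26-29 | T3 29-30 | T4 30-34 |
Completion: T1=26  T2=29  T3=30  T4=34
Waiting times: T1=18, T2=19, T3=22, T4=21
Average waiting = (18+19+22+21) / 4 = 80/4 = 20.00

20.00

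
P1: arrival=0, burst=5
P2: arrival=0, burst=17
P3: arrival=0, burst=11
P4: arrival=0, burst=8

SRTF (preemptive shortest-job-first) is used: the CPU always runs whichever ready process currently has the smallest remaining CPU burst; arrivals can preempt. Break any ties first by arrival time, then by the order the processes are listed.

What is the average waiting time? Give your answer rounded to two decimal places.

10.50

Schedule: | P1 0-5 | P4 5-13 | P3 13-24 | P2 24-41 |
Completion: P1=5  P2=41  P3=24  P4=13
Waiting times: P1=0, P2=24, P3=13, P4=5
Average waiting = (0+24+13+5) / 4 = 42/4 = 10.50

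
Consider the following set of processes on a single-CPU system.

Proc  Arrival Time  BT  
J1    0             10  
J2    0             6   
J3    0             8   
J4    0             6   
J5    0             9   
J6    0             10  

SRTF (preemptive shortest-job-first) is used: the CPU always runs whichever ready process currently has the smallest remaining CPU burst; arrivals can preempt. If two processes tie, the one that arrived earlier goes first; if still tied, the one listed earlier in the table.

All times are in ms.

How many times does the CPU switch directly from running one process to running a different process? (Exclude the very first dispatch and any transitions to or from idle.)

Gantt: | J2 0-6 | J4 6-12 | J3 12-20 | J5 20-29 | J1 29-39 | J6 39-49 |
Completion: J1=39  J2=6  J3=20  J4=12  J5=29  J6=49
Turnaround (C−A): J1=39  J2=6  J3=20  J4=12  J5=29  J6=49

5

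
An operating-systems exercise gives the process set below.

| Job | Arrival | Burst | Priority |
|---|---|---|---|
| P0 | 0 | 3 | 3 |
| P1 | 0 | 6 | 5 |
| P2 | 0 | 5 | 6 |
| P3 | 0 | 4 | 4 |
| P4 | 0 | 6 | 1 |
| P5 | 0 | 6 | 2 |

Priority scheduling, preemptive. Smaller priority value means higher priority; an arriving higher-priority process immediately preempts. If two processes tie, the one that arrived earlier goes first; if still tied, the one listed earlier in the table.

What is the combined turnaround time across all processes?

Schedule: | P4 0-6 | P5 6-12 | P0 12-15 | P3 15-19 | P1 19-25 | P2 25-30 |
Completion: P0=15  P1=25  P2=30  P3=19  P4=6  P5=12
Turnaround (C−A): P0=15  P1=25  P2=30  P3=19  P4=6  P5=12
Turnaround = completion − arrival: P0=15, P1=25, P2=30, P3=19, P4=6, P5=12
Total turnaround = 15 + 25 + 30 + 19 + 6 + 12 = 107

107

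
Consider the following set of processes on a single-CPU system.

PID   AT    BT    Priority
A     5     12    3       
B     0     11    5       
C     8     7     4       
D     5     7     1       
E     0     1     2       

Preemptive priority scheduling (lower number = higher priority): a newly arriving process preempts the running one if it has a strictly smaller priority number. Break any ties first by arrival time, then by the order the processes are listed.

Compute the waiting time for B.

27

Schedule: | E 0-1 | B 1-5 | D 5-12 | A 12-24 | C 24-31 | B 31-38 |
Completion: A=24  B=38  C=31  D=12  E=1
Waiting(B) = turnaround − burst = 38 − 11 = 27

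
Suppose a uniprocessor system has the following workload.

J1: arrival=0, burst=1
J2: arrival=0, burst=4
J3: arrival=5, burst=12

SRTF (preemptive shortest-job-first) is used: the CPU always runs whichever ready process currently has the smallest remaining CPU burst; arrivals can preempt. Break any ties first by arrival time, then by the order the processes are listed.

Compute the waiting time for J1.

0

Gantt: | J1 0-1 | J2 1-5 | J3 5-17 |
Completion: J1=1  J2=5  J3=17
Waiting(J1) = turnaround − burst = 1 − 1 = 0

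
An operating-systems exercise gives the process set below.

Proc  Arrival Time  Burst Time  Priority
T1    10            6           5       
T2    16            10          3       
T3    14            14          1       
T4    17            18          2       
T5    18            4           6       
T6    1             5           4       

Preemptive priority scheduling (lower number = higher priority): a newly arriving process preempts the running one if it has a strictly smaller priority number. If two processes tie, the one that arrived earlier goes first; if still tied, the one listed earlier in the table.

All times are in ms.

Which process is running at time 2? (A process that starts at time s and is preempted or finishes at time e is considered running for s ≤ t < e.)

T6

Schedule: | idle 0-1 | T6 1-6 | idle 6-10 | T1 10-14 | T3 14-28 | T4 28-46 | T2 46-56 | T1 56-58 | T5 58-62 |
Completion: T1=58  T2=56  T3=28  T4=46  T5=62  T6=6
Turnaround (C−A): T1=48  T2=40  T3=14  T4=29  T5=44  T6=5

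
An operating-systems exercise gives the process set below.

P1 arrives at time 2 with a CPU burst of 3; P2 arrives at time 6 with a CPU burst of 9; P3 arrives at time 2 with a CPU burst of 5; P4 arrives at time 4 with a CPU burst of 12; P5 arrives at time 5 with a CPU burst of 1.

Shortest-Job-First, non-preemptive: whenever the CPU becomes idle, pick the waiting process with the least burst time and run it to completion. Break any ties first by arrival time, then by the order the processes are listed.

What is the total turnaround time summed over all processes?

Gantt: | idle 0-2 | P1 2-5 | P5 5-6 | P3 6-11 | P2 11-20 | P4 20-32 |
Completion: P1=5  P2=20  P3=11  P4=32  P5=6
Turnaround (C−A): P1=3  P2=14  P3=9  P4=28  P5=1
Turnaround = completion − arrival: P1=3, P2=14, P3=9, P4=28, P5=1
Total turnaround = 3 + 14 + 9 + 28 + 1 = 55

55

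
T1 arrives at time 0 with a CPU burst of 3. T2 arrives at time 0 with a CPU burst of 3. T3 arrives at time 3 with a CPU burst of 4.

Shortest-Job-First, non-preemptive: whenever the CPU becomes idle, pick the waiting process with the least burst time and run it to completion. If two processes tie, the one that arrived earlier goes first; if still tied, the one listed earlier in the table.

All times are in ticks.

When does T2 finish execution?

Schedule: | T1 0-3 | T2 3-6 | T3 6-10 |
Completion: T1=3  T2=6  T3=10
Turnaround (C−A): T1=3  T2=6  T3=7

6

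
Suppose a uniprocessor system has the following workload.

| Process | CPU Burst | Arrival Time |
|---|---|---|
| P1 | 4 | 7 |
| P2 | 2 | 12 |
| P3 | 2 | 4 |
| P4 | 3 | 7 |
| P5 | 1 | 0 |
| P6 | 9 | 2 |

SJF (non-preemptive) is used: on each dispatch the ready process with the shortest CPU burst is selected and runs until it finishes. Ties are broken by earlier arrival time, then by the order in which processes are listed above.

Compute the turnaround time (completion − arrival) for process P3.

9

Schedule: | P5 0-1 | idle 1-2 | P6 2-11 | P3 11-13 | P2 13-15 | P4 15-18 | P1 18-22 |
Completion: P1=22  P2=15  P3=13  P4=18  P5=1  P6=11
Turnaround (C−A): P1=15  P2=3  P3=9  P4=11  P5=1  P6=9
Turnaround(P3) = completion − arrival = 13 − 4 = 9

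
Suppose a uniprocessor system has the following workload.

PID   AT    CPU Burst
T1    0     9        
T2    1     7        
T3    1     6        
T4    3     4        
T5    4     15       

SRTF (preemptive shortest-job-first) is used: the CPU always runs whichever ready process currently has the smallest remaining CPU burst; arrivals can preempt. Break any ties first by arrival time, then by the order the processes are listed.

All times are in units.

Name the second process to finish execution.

T4

Schedule: | T1 0-1 | T3 1-7 | T4 7-11 | T2 11-18 | T1 18-26 | T5 26-41 |
Completion: T1=26  T2=18  T3=7  T4=11  T5=41
Finish order: T3 → T4 → T2 → T1 → T5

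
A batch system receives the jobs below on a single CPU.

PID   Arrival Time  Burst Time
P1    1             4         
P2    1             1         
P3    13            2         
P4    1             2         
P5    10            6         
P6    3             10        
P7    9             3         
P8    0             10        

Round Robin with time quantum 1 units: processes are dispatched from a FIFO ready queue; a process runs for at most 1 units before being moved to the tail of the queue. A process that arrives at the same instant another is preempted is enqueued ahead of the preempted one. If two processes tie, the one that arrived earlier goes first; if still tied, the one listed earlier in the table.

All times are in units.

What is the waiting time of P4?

Timeline: | P8 0-1 | P1 1-2 | P2 2-3 | P4 3-4 | P8 4-5 | P1 5-6 | P6 6-7 | P4 7-8 | P8 8-9 | P1 9-10 | P6 10-11 | P7 11-12 | P8 12-13 | P5 13-14 | P1 14-15 | P6 15-16 | P7 16-17 | P3 17-18 | P8 18-19 | P5 19-20 | P6 20-21 | P7 21-22 | P3 22-23 | P8 23-24 | P5 24-25 | P6 25-26 | P8 26-27 | P5 27-28 | P6 28-29 | P8 29-30 | P5 30-31 | P6 31-32 | P8 32-33 | P5 33-34 | P6 34-35 | P8 35-36 | P6 36-38 |
Completion: P1=15  P2=3  P3=23  P4=8  P5=34  P6=38  P7=22  P8=36
Waiting(P4) = turnaround − burst = 7 − 2 = 5

5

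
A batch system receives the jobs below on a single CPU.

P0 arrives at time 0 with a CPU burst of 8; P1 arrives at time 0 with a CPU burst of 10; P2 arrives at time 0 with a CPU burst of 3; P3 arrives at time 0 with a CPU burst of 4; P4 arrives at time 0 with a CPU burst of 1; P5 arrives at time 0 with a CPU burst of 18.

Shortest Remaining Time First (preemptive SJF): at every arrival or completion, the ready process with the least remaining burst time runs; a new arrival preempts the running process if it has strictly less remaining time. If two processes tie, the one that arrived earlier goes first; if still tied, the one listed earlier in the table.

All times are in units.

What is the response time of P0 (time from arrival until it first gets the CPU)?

8

Gantt: | P4 0-1 | P2 1-4 | P3 4-8 | P0 8-16 | P1 16-26 | P5 26-44 |
Completion: P0=16  P1=26  P2=4  P3=8  P4=1  P5=44
Response(P0) = first start − arrival = 8 − 0 = 8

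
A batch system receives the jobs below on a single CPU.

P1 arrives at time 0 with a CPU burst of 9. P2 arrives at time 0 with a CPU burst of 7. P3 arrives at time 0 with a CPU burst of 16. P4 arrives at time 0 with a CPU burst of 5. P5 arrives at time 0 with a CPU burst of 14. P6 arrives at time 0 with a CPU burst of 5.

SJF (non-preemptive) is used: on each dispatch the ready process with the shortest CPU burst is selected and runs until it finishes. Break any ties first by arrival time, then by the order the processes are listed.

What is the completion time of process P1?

Timeline: | P4 0-5 | P6 5-10 | P2 10-17 | P1 17-26 | P5 26-40 | P3 40-56 |
Completion: P1=26  P2=17  P3=56  P4=5  P5=40  P6=10

26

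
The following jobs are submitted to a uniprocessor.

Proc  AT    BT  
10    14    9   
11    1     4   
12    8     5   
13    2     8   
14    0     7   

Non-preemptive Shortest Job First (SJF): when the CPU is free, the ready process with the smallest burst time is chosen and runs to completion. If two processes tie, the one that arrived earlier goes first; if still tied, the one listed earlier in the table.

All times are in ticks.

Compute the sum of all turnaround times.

66

Timeline: | 14 0-7 | 11 7-11 | 12 11-16 | 13 16-24 | 10 24-33 |
Completion: 10=33  11=11  12=16  13=24  14=7
Turnaround (C−A): 10=19  11=10  12=8  13=22  14=7
Turnaround = completion − arrival: 10=19, 11=10, 12=8, 13=22, 14=7
Total turnaround = 19 + 10 + 8 + 22 + 7 = 66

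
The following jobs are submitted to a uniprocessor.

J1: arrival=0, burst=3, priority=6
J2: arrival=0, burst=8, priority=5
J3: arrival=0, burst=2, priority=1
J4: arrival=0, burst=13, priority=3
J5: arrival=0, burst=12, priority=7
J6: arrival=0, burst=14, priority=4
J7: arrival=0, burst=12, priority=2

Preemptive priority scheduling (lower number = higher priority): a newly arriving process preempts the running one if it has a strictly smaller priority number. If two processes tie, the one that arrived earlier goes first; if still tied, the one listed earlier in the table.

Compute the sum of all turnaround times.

249

Schedule: | J3 0-2 | J7 2-14 | J4 14-27 | J6 27-41 | J2 41-49 | J1 49-52 | J5 52-64 |
Completion: J1=52  J2=49  J3=2  J4=27  J5=64  J6=41  J7=14
Turnaround (C−A): J1=52  J2=49  J3=2  J4=27  J5=64  J6=41  J7=14
Turnaround = completion − arrival: J1=52, J2=49, J3=2, J4=27, J5=64, J6=41, J7=14
Total turnaround = 52 + 49 + 2 + 27 + 64 + 41 + 14 = 249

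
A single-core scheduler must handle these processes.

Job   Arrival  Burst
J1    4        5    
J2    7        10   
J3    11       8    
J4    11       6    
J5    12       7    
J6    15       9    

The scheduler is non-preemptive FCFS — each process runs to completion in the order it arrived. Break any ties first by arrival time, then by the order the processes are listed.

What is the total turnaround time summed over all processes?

Timeline: | idle 0-4 | J1 4-9 | J2 9-19 | J3 19-27 | J4 27-33 | J5 33-40 | J6 40-49 |
Completion: J1=9  J2=19  J3=27  J4=33  J5=40  J6=49
Turnaround (C−A): J1=5  J2=12  J3=16  J4=22  J5=28  J6=34
Turnaround = completion − arrival: J1=5, J2=12, J3=16, J4=22, J5=28, J6=34
Total turnaround = 5 + 12 + 16 + 22 + 28 + 34 = 117

117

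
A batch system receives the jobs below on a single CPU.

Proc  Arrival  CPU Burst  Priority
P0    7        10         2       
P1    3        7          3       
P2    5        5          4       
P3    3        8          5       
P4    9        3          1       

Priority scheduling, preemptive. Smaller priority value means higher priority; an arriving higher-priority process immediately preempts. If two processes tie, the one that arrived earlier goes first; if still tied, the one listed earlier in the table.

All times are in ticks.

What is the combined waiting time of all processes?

Schedule: | idle 0-3 | P1 3-7 | P0 7-9 | P4 9-12 | P0 12-20 | P1 20-23 | P2 23-28 | P3 28-36 |
Completion: P0=20  P1=23  P2=28  P3=36  P4=12
Waiting = turnaround − burst: P0=3, P1=13, P2=18, P3=25, P4=0
Total waiting = 3 + 13 + 18 + 25 + 0 = 59

59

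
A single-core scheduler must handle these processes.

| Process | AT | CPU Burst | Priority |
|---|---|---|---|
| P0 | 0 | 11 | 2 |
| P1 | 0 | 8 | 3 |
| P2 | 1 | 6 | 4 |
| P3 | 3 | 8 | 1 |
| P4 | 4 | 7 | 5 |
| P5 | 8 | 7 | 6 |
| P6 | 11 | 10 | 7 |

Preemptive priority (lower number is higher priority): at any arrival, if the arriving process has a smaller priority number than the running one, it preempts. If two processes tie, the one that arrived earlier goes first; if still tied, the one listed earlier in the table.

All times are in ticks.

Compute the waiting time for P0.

Schedule: | P0 0-3 | P3 3-11 | P0 11-19 | P1 19-27 | P2 27-33 | P4 33-40 | P5 40-47 | P6 47-57 |
Completion: P0=19  P1=27  P2=33  P3=11  P4=40  P5=47  P6=57
Waiting(P0) = turnaround − burst = 19 − 11 = 8

8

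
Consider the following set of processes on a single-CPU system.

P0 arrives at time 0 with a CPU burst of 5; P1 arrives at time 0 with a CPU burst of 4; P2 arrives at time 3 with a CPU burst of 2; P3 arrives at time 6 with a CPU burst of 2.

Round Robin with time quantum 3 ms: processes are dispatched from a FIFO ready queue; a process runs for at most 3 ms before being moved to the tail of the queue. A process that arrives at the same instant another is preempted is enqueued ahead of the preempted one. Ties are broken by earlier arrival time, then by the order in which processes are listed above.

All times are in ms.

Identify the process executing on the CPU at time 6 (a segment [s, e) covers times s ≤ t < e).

P2

Gantt: | P0 0-3 | P1 3-6 | P2 6-8 | P0 8-10 | P3 10-12 | P1 12-13 |
Completion: P0=10  P1=13  P2=8  P3=12
Turnaround (C−A): P0=10  P1=13  P2=5  P3=6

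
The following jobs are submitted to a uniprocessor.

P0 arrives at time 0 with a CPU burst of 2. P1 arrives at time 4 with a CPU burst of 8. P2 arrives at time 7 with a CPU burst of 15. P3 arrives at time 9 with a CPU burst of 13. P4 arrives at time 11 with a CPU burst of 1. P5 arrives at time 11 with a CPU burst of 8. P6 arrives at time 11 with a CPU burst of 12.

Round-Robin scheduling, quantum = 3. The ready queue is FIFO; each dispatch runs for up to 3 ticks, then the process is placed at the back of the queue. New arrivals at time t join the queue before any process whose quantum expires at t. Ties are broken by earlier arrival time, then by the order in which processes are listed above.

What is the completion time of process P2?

Schedule: | P0 0-2 | idle 2-4 | P1 4-7 | P2 7-10 | P1 10-13 | P3 13-16 | P2 16-19 | P4 19-20 | P5 20-23 | P6 23-26 | P1 26-28 | P3 28-31 | P2 31-34 | P5 34-37 | P6 37-40 | P3 40-43 | P2 43-46 | P5 46-48 | P6 48-51 | P3 51-54 | P2 54-57 | P6 57-60 | P3 60-61 |
Completion: P0=2  P1=28  P2=57  P3=61  P4=20  P5=48  P6=60
Turnaround (C−A): P0=2  P1=24  P2=50  P3=52  P4=9  P5=37  P6=49

57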